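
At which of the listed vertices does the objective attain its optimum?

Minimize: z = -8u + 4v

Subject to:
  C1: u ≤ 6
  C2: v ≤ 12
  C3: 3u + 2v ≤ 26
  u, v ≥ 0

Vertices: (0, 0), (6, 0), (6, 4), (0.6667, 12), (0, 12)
Evaluating z = -8u + 4v at each vertex:
  (0, 0): z = 0
  (6, 0): z = -48
  (6, 4): z = -32
  (0.6667, 12): z = 42.67
  (0, 12): z = 48

The smallest value is z = -48, attained at (6, 0).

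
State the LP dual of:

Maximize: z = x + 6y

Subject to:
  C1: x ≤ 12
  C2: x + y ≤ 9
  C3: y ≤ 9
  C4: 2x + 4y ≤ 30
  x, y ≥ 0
Minimize: z = 12y1 + 9y2 + 9y3 + 30y4

Subject to:
  C1: -y1 - y2 - 2y4 ≤ -1
  C2: -y2 - y3 - 4y4 ≤ -6
  y1, y2, y3, y4 ≥ 0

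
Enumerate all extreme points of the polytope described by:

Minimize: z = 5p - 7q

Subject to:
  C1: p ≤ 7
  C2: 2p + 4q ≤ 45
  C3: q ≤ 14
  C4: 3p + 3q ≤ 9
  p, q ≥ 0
Each vertex is the intersection of two constraint boundaries that also satisfies all remaining constraints:
  p = 0 and q = 0 → (0, 0)
  3p + 3q = 9 and q = 0 → (3, 0)
  3p + 3q = 9 and p = 0 → (0, 3)

Vertices: (0, 0), (3, 0), (0, 3)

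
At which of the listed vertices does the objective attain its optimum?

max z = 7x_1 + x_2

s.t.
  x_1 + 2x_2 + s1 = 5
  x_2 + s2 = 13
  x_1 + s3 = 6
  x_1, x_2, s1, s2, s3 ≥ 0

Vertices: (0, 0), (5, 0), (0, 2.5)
(5, 0) with z = 35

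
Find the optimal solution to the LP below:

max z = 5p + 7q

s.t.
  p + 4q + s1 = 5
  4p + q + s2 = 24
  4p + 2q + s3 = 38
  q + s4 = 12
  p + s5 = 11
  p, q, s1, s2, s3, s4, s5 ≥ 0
Each vertex is the intersection of two constraint boundaries that also satisfies all remaining constraints:
  p = 0 and q = 0 → (0, 0)
  p + 4q = 5 and q = 0 → (5, 0)
  p + 4q = 5 and p = 0 → (0, 1.25)

Evaluating z = 5p + 7q at each vertex:
  (0, 0): z = 0
  (5, 0): z = 25
  (0, 1.25): z = 8.75

The maximum is at (5, 0) with z = 25.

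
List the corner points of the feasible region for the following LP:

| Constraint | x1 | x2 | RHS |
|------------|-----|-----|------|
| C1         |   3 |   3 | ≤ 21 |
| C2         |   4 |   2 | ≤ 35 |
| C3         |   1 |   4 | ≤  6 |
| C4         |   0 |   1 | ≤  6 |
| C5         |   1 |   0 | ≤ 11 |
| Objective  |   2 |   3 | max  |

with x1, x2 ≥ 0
Each vertex is the intersection of two constraint boundaries that also satisfies all remaining constraints:
  x1 = 0 and x2 = 0 → (0, 0)
  x1 + 4x2 = 6 and x2 = 0 → (6, 0)
  x1 + 4x2 = 6 and x1 = 0 → (0, 1.5)

Vertices: (0, 0), (6, 0), (0, 1.5)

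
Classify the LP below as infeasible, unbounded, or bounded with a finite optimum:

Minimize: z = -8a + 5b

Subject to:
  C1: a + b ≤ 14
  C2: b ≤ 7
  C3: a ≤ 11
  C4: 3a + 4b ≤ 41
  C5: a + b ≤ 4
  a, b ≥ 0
The point (4, 0) satisfies every constraint, so the LP is feasible; the constraints give a ≤ 11 and b ≤ 7, which with a, b ≥ 0 keep the feasible region inside a bounded box. A feasible, bounded LP attains a finite optimum at a vertex.

Evaluating z = -8a + 5b at each vertex:
  (0, 0): z = 0
  (4, 0): z = -32
  (0, 4): z = 20

The LP has an optimal solution: (4, 0) with z = -32.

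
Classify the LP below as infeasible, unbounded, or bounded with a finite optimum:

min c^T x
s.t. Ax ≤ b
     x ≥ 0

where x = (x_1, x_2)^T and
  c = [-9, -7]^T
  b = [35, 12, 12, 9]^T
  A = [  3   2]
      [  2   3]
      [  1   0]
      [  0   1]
The point (6, 0) satisfies every constraint, so the LP is feasible; the constraints give x_1 ≤ 12 and x_2 ≤ 9, which with x_1, x_2 ≥ 0 keep the feasible region inside a bounded box. A feasible, bounded LP attains a finite optimum at a vertex.

Evaluating z = -9x_1 - 7x_2 at each vertex:
  (0, 0): z = 0
  (6, 0): z = -54
  (0, 4): z = -28

Bounded optimum: z* = -54 at (6, 0).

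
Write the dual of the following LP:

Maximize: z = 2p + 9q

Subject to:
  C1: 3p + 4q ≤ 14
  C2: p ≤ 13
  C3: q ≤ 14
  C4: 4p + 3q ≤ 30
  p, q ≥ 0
Minimize: z = 14y1 + 13y2 + 14y3 + 30y4

Subject to:
  C1: -3y1 - y2 - 4y4 ≤ -2
  C2: -4y1 - y3 - 3y4 ≤ -9
  y1, y2, y3, y4 ≥ 0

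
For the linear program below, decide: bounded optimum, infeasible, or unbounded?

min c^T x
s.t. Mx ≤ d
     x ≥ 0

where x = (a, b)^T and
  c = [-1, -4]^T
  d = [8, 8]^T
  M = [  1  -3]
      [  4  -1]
Feasible point: (0, 0) satisfies every constraint, so the LP is feasible.
Direction d = (0, 1): for each constraint row a, a·d ≤ 0 —
  (1)(0) + (-3)(1) = -3 ≤ 0
  (4)(0) + (-1)(1) = -1 ≤ 0
and d ≥ 0, so (0, 0) + t·d stays feasible for every t ≥ 0. Along this ray z = -a - 4b changes by -4 per unit t, so z → −∞.

The LP is unbounded; z can be made arbitrarily small.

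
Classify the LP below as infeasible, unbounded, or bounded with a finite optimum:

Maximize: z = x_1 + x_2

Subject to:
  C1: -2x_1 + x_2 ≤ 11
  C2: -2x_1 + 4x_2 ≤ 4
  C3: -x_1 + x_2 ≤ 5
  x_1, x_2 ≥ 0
Feasible point: (0, 0) satisfies every constraint, so the LP is feasible.
Direction d = (1, 0): for each constraint row a, a·d ≤ 0 —
  (-2)(1) + (1)(0) = -2 ≤ 0
  (-2)(1) + (4)(0) = -2 ≤ 0
  (-1)(1) + (1)(0) = -1 ≤ 0
and d ≥ 0, so (0, 0) + t·d stays feasible for every t ≥ 0. Along this ray z = x_1 + x_2 changes by 1 per unit t, so z → +∞.

The LP is unbounded; z can be made arbitrarily large.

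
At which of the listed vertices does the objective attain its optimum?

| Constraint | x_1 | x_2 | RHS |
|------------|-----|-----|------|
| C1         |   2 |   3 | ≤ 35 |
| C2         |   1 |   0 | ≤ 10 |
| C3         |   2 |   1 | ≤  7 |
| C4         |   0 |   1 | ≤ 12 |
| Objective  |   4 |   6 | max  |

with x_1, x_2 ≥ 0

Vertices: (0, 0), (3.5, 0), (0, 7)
Evaluating z = 4x_1 + 6x_2 at each vertex:
  (0, 0): z = 0
  (3.5, 0): z = 14
  (0, 7): z = 42

The largest value is z = 42, attained at (0, 7).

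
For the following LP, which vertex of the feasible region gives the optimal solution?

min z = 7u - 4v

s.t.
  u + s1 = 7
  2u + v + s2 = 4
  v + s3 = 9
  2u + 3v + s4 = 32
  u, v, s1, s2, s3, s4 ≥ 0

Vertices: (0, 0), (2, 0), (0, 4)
Evaluating z = 7u - 4v at each vertex:
  (0, 0): z = 0
  (2, 0): z = 14
  (0, 4): z = -16

The smallest value is z = -16, attained at (0, 4).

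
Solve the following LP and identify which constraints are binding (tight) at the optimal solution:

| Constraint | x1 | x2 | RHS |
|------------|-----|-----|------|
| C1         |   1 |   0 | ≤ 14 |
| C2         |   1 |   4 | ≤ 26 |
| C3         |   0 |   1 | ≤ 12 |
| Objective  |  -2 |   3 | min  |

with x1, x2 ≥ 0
Optimal: x1 = 14, x2 = 0
Slack at optimum:
  C1: slack = 0 (binding)
  C2: slack = 12
  C3: slack = 12
  x1 ≥ 0: x1 = 14
  x2 ≥ 0: x2 = 0 (binding)
Binding constraints: C1, x2 ≥ 0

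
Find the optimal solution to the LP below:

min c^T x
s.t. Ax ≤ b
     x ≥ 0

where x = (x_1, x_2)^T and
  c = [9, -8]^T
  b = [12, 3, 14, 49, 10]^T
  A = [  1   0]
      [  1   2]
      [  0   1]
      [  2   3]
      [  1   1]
x_1 = 0, x_2 = 1.5, z = -12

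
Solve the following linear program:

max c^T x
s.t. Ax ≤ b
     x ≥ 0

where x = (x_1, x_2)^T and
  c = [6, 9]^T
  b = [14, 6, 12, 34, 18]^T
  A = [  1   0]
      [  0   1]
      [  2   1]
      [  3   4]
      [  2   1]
Each vertex is the intersection of two constraint boundaries that also satisfies all remaining constraints:
  x_1 = 0 and x_2 = 0 → (0, 0)
  2x_1 + x_2 = 12 and x_2 = 0 → (6, 0)
  x_2 = 6 and 2x_1 + x_2 = 12 → (3, 6)
  x_2 = 6 and x_1 = 0 → (0, 6)

Evaluating z = 6x_1 + 9x_2 at each vertex:
  (0, 0): z = 0
  (6, 0): z = 36
  (3, 6): z = 72
  (0, 6): z = 54

The maximum is at (3, 6) with z = 72.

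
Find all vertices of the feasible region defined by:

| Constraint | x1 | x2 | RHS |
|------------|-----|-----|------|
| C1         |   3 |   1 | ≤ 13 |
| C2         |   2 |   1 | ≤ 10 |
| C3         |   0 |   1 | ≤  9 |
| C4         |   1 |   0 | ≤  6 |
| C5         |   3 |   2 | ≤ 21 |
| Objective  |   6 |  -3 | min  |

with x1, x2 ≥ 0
Each vertex is the intersection of two constraint boundaries that also satisfies all remaining constraints:
  x1 = 0 and x2 = 0 → (0, 0)
  3x1 + x2 = 13 and x2 = 0 → (4.333, 0)
  3x1 + x2 = 13 and 2x1 + x2 = 10 → (3, 4)
  2x1 + x2 = 10 and x2 = 9 → (0.5, 9)
  x2 = 9 and x1 = 0 → (0, 9)

Vertices: (0, 0), (4.333, 0), (3, 4), (0.5, 9), (0, 9)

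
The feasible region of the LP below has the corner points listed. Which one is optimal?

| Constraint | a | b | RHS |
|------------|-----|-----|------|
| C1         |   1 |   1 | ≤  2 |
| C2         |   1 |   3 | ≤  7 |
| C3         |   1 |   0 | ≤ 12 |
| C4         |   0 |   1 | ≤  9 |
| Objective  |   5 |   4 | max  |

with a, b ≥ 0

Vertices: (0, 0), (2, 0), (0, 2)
Evaluating z = 5a + 4b at each vertex:
  (0, 0): z = 0
  (2, 0): z = 10
  (0, 2): z = 8

The largest value is z = 10, attained at (2, 0).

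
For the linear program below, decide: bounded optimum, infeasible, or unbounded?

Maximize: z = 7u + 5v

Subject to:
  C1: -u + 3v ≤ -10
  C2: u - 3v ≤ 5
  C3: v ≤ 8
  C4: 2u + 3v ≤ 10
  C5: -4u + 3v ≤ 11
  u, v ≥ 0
C2 requires u - 3v ≤ 5, while C1 (-u + 3v ≤ -10) is equivalent to u - 3v ≥ 10. Together they would need 10 ≤ u - 3v ≤ 5, which is impossible since 10 > 5. No point satisfies all constraints.

Infeasible — the constraint set is empty.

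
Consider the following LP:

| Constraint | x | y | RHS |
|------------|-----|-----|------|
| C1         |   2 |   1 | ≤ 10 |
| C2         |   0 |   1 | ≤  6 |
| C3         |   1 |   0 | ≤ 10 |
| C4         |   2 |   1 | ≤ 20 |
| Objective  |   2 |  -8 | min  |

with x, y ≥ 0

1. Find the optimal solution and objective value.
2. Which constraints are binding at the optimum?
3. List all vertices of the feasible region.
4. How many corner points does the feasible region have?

1. x = 0, y = 6, z = -48
2. C2, x ≥ 0
3. (0, 0), (5, 0), (2, 6), (0, 6)
4. 4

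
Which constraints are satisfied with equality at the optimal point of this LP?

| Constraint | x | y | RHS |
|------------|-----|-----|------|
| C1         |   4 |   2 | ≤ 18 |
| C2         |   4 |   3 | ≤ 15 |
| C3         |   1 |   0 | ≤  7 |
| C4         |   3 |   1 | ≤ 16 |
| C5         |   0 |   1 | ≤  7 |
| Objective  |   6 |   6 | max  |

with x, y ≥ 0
Optimal: x = 0, y = 5
Binding: C2, x ≥ 0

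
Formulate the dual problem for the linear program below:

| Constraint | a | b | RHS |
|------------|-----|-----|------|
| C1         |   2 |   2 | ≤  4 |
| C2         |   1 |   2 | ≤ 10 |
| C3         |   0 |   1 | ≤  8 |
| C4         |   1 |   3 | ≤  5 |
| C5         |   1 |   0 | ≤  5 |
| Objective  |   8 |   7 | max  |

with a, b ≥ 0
Minimize: z = 4y1 + 10y2 + 8y3 + 5y4 + 5y5

Subject to:
  C1: -2y1 - y2 - y4 - y5 ≤ -8
  C2: -2y1 - 2y2 - y3 - 3y4 ≤ -7
  y1, y2, y3, y4, y5 ≥ 0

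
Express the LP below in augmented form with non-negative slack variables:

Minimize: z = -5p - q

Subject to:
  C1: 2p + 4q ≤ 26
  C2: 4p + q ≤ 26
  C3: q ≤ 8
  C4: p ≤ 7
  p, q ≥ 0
min z = -5p - q

s.t.
  2p + 4q + s1 = 26
  4p + q + s2 = 26
  q + s3 = 8
  p + s4 = 7
  p, q, s1, s2, s3, s4 ≥ 0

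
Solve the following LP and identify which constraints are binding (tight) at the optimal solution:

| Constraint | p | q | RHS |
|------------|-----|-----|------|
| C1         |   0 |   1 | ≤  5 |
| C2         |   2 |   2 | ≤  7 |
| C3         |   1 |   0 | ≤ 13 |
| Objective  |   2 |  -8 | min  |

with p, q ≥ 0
Optimal: p = 0, q = 3.5
Binding: C2, p ≥ 0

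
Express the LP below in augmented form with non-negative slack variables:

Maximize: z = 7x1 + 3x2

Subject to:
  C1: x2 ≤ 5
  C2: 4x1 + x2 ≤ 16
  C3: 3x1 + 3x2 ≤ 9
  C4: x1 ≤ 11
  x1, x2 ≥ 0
max z = 7x1 + 3x2

s.t.
  x2 + s1 = 5
  4x1 + x2 + s2 = 16
  3x1 + 3x2 + s3 = 9
  x1 + s4 = 11
  x1, x2, s1, s2, s3, s4 ≥ 0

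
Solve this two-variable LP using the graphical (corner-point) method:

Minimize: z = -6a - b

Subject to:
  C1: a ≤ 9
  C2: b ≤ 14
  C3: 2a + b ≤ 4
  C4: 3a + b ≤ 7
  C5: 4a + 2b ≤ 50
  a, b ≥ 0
Each vertex is the intersection of two constraint boundaries that also satisfies all remaining constraints:
  a = 0 and b = 0 → (0, 0)
  2a + b = 4 and b = 0 → (2, 0)
  2a + b = 4 and a = 0 → (0, 4)

Evaluating z = -6a - b at each vertex:
  (0, 0): z = 0
  (2, 0): z = -12
  (0, 4): z = -4

The minimum is at (2, 0) with z = -12.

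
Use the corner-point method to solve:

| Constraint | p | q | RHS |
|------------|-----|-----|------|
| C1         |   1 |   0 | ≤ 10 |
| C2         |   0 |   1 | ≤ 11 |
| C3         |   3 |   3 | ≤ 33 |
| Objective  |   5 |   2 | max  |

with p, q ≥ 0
Each vertex is the intersection of two constraint boundaries that also satisfies all remaining constraints:
  p = 0 and q = 0 → (0, 0)
  p = 10 and q = 0 → (10, 0)
  p = 10 and 3p + 3q = 33 → (10, 1)
  q = 11 and 3p + 3q = 33 → (0, 11)

Evaluating z = 5p + 2q at each vertex:
  (0, 0): z = 0
  (10, 0): z = 50
  (10, 1): z = 52
  (0, 11): z = 22

The maximum is at (10, 1) with z = 52.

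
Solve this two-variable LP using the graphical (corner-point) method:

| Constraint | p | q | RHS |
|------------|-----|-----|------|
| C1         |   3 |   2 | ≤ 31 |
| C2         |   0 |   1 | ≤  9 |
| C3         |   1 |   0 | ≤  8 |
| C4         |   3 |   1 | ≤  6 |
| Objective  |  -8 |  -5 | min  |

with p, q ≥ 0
p = 0, q = 6, z = -30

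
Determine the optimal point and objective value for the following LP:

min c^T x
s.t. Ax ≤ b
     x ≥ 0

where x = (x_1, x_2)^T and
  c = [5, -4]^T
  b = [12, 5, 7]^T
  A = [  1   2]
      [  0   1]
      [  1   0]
x_1 = 0, x_2 = 5, z = -20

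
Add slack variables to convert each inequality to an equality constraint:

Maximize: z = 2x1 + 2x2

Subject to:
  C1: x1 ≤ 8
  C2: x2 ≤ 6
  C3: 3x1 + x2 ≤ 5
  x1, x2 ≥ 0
max z = 2x1 + 2x2

s.t.
  x1 + s1 = 8
  x2 + s2 = 6
  3x1 + x2 + s3 = 5
  x1, x2, s1, s2, s3 ≥ 0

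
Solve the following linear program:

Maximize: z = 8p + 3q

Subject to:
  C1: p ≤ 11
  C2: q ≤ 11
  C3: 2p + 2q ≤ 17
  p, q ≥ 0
p = 8.5, q = 0, z = 68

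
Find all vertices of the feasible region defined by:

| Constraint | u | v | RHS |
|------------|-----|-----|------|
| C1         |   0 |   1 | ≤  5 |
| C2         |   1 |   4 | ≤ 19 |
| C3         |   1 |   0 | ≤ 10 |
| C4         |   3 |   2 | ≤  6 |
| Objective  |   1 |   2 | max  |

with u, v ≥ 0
Each vertex is the intersection of two constraint boundaries that also satisfies all remaining constraints:
  u = 0 and v = 0 → (0, 0)
  3u + 2v = 6 and v = 0 → (2, 0)
  3u + 2v = 6 and u = 0 → (0, 3)

Vertices: (0, 0), (2, 0), (0, 3)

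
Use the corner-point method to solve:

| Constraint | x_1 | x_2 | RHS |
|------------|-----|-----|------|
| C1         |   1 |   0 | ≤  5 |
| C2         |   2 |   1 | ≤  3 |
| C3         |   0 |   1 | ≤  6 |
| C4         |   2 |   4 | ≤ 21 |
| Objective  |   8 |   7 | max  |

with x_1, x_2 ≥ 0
Each vertex is the intersection of two constraint boundaries that also satisfies all remaining constraints:
  x_1 = 0 and x_2 = 0 → (0, 0)
  2x_1 + x_2 = 3 and x_2 = 0 → (1.5, 0)
  2x_1 + x_2 = 3 and x_1 = 0 → (0, 3)

Evaluating z = 8x_1 + 7x_2 at each vertex:
  (0, 0): z = 0
  (1.5, 0): z = 12
  (0, 3): z = 21

The maximum is at (0, 3) with z = 21.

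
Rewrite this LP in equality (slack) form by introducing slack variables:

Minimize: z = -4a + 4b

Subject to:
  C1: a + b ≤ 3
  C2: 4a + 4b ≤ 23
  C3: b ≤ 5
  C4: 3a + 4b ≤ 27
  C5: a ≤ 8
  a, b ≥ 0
min z = -4a + 4b

s.t.
  a + b + s1 = 3
  4a + 4b + s2 = 23
  b + s3 = 5
  3a + 4b + s4 = 27
  a + s5 = 8
  a, b, s1, s2, s3, s4, s5 ≥ 0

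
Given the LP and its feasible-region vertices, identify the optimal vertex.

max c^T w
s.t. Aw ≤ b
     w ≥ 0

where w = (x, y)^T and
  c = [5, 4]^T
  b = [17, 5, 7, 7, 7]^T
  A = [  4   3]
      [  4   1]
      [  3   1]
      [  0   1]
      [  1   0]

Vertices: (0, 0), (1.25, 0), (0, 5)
Evaluating z = 5x + 4y at each vertex:
  (0, 0): z = 0
  (1.25, 0): z = 6.25
  (0, 5): z = 20

The largest value is z = 20, attained at (0, 5).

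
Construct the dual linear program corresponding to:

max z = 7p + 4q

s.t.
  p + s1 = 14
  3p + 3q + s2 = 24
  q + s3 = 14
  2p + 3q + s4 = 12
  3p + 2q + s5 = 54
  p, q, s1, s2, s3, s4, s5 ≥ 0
Minimize: z = 14y1 + 24y2 + 14y3 + 12y4 + 54y5

Subject to:
  C1: -y1 - 3y2 - 2y4 - 3y5 ≤ -7
  C2: -3y2 - y3 - 3y4 - 2y5 ≤ -4
  y1, y2, y3, y4, y5 ≥ 0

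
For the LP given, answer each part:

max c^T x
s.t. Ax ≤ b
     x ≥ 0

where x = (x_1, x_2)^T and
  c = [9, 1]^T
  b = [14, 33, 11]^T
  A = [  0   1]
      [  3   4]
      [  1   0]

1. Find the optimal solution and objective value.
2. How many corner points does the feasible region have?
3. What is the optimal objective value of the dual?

1. x_1 = 11, x_2 = 0, z = 99
2. 3
3. 99 (by strong duality, equal to the primal optimum)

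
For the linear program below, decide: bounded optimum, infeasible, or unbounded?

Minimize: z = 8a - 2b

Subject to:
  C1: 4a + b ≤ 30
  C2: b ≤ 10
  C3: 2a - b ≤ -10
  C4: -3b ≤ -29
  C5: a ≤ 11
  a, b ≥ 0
The point (0, 10) satisfies every constraint, so the LP is feasible; the constraints give a ≤ 11 and b ≤ 10, which with a, b ≥ 0 keep the feasible region inside a bounded box. A feasible, bounded LP attains a finite optimum at a vertex.

Feasible with finite optimum z* = -20 at (0, 10).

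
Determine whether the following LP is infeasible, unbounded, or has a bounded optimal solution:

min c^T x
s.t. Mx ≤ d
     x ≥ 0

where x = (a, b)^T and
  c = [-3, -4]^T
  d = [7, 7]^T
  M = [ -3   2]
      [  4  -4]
Feasible point: (0, 0) satisfies every constraint, so the LP is feasible.
Direction d = (1, 1): for each constraint row a, a·d ≤ 0 —
  (-3)(1) + (2)(1) = -1 ≤ 0
  (4)(1) + (-4)(1) = 0 ≤ 0
and d ≥ 0, so (0, 0) + t·d stays feasible for every t ≥ 0. Along this ray z = -3a - 4b changes by -7 per unit t, so z → −∞.

The LP is unbounded; z can be made arbitrarily small.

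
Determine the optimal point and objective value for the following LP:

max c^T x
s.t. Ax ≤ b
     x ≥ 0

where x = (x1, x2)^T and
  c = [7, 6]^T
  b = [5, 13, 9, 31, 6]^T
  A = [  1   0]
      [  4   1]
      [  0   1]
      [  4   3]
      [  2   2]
Each vertex is the intersection of two constraint boundaries that also satisfies all remaining constraints:
  x1 = 0 and x2 = 0 → (0, 0)
  2x1 + 2x2 = 6 and x2 = 0 → (3, 0)
  2x1 + 2x2 = 6 and x1 = 0 → (0, 3)

Evaluating z = 7x1 + 6x2 at each vertex:
  (0, 0): z = 0
  (3, 0): z = 21
  (0, 3): z = 18

The maximum is at (3, 0) with z = 21.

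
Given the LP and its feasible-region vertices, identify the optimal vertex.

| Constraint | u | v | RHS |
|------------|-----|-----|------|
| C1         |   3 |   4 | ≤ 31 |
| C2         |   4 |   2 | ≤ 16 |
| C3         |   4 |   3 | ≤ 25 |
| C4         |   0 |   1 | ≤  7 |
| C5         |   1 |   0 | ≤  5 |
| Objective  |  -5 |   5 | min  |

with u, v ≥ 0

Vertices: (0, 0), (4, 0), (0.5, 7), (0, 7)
Evaluating z = -5u + 5v at each vertex:
  (0, 0): z = 0
  (4, 0): z = -20
  (0.5, 7): z = 32.5
  (0, 7): z = 35

The smallest value is z = -20, attained at (4, 0).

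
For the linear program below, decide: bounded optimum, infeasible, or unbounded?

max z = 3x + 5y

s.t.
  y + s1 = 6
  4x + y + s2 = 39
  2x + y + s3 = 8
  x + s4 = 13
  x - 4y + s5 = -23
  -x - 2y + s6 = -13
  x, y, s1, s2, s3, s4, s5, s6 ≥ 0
The point (1, 6) satisfies every constraint, so the LP is feasible; the constraints give x ≤ 13 and y ≤ 6, which with x, y ≥ 0 keep the feasible region inside a bounded box. A feasible, bounded LP attains a finite optimum at a vertex.

Evaluating z = 3x + 5y at each vertex:
  (1, 6): z = 33

Feasible with finite optimum z* = 33 at (1, 6).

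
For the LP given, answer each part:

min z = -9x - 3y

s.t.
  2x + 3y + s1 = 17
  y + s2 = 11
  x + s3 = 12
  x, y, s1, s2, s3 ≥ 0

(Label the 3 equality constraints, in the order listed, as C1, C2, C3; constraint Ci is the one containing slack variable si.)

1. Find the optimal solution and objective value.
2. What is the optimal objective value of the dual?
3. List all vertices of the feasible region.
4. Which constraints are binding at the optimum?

1. x = 8.5, y = 0, z = -76.5
2. -76.5 (by strong duality, equal to the primal optimum)
3. (0, 0), (8.5, 0), (0, 5.667)
4. C1, y ≥ 0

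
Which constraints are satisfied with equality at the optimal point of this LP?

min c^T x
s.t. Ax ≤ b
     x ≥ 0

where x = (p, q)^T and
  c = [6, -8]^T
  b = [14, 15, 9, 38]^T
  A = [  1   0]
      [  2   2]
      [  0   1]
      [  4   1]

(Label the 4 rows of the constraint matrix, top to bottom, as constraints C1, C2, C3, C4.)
Optimal: p = 0, q = 7.5
Binding: C2, p ≥ 0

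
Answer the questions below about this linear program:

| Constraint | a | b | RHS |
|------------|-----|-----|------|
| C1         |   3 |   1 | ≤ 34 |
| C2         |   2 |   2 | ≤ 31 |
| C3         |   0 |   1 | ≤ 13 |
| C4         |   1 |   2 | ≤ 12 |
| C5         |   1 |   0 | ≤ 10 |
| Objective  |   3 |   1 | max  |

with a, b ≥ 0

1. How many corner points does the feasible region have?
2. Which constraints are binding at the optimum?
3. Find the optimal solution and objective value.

1. 4
2. C4, C5
3. a = 10, b = 1, z = 31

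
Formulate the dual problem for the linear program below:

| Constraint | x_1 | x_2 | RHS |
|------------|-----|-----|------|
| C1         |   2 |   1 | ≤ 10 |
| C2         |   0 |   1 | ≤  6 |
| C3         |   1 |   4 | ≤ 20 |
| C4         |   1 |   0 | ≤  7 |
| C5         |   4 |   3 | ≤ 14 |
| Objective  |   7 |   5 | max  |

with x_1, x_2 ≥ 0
Minimize: z = 10y1 + 6y2 + 20y3 + 7y4 + 14y5

Subject to:
  C1: -2y1 - y3 - y4 - 4y5 ≤ -7
  C2: -y1 - y2 - 4y3 - 3y5 ≤ -5
  y1, y2, y3, y4, y5 ≥ 0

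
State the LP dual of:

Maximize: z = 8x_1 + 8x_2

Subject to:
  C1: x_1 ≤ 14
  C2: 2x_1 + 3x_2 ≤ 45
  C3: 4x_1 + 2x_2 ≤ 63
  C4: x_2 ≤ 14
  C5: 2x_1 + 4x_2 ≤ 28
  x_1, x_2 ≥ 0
Minimize: z = 14y1 + 45y2 + 63y3 + 14y4 + 28y5

Subject to:
  C1: -y1 - 2y2 - 4y3 - 2y5 ≤ -8
  C2: -3y2 - 2y3 - y4 - 4y5 ≤ -8
  y1, y2, y3, y4, y5 ≥ 0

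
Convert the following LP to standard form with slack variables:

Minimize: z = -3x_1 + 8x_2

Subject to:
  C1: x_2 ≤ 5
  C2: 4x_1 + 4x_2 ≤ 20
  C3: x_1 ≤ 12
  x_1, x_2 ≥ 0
min z = -3x_1 + 8x_2

s.t.
  x_2 + s1 = 5
  4x_1 + 4x_2 + s2 = 20
  x_1 + s3 = 12
  x_1, x_2, s1, s2, s3 ≥ 0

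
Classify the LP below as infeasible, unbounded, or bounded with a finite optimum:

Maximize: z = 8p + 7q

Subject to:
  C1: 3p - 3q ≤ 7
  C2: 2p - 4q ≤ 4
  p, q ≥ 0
Feasible point: (0, 0) satisfies every constraint, so the LP is feasible.
Direction d = (0, 1): for each constraint row a, a·d ≤ 0 —
  (3)(0) + (-3)(1) = -3 ≤ 0
  (2)(0) + (-4)(1) = -4 ≤ 0
and d ≥ 0, so (0, 0) + t·d stays feasible for every t ≥ 0. Along this ray z = 8p + 7q changes by 7 per unit t, so z → +∞.

The LP is unbounded; z can be made arbitrarily large.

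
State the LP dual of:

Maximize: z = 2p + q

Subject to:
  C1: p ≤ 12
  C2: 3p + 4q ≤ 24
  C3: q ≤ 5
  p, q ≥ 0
Minimize: z = 12y1 + 24y2 + 5y3

Subject to:
  C1: -y1 - 3y2 ≤ -2
  C2: -4y2 - y3 ≤ -1
  y1, y2, y3 ≥ 0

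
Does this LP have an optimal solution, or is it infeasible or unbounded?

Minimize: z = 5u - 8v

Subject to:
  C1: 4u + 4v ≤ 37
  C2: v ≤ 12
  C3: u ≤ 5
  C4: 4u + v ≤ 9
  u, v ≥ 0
The point (0, 9) satisfies every constraint, so the LP is feasible; the constraints give u ≤ 5 and v ≤ 12, which with u, v ≥ 0 keep the feasible region inside a bounded box. A feasible, bounded LP attains a finite optimum at a vertex.

Feasible with finite optimum z* = -72 at (0, 9).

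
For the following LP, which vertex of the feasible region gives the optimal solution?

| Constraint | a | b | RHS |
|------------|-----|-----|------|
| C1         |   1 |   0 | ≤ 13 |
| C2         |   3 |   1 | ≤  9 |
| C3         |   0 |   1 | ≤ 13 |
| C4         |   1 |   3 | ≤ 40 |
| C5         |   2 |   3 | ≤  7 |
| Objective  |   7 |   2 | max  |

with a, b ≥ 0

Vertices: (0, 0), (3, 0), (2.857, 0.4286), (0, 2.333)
Evaluating z = 7a + 2b at each vertex:
  (0, 0): z = 0
  (3, 0): z = 21
  (2.857, 0.4286): z = 20.86
  (0, 2.333): z = 4.667

The largest value is z = 21, attained at (3, 0).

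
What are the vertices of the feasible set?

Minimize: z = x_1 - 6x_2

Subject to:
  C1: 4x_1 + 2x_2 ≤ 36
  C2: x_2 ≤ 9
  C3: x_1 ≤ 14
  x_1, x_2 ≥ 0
Each vertex is the intersection of two constraint boundaries that also satisfies all remaining constraints:
  x_1 = 0 and x_2 = 0 → (0, 0)
  4x_1 + 2x_2 = 36 and x_2 = 0 → (9, 0)
  4x_1 + 2x_2 = 36 and x_2 = 9 → (4.5, 9)
  x_2 = 9 and x_1 = 0 → (0, 9)

Vertices: (0, 0), (9, 0), (4.5, 9), (0, 9)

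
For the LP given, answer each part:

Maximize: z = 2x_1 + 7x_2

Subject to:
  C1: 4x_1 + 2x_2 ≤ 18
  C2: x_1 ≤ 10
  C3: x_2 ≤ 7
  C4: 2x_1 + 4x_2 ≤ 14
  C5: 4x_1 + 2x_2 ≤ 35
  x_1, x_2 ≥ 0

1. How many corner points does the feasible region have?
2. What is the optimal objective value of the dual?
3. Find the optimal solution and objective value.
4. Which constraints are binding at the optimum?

1. 4
2. 24.5 (by strong duality, equal to the primal optimum)
3. x_1 = 0, x_2 = 3.5, z = 24.5
4. C4, x_1 ≥ 0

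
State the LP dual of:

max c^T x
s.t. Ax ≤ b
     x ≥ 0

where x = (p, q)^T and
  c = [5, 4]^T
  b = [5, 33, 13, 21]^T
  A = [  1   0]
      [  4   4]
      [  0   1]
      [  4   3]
Minimize: z = 5y1 + 33y2 + 13y3 + 21y4

Subject to:
  C1: -y1 - 4y2 - 4y4 ≤ -5
  C2: -4y2 - y3 - 3y4 ≤ -4
  y1, y2, y3, y4 ≥ 0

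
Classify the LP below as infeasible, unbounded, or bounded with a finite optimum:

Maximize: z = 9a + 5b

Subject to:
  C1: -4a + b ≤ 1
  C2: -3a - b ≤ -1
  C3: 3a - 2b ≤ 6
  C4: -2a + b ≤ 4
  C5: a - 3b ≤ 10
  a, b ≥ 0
Feasible point: (0, 1) satisfies every constraint, so the LP is feasible.
Direction d = (2, 3): for each constraint row a, a·d ≤ 0 —
  (-4)(2) + (1)(3) = -5 ≤ 0
  (-3)(2) + (-1)(3) = -9 ≤ 0
  (3)(2) + (-2)(3) = 0 ≤ 0
  (-2)(2) + (1)(3) = -1 ≤ 0
  (1)(2) + (-3)(3) = -7 ≤ 0
and d ≥ 0, so (0, 1) + t·d stays feasible for every t ≥ 0. Along this ray z = 9a + 5b changes by 33 per unit t, so z → +∞.

Unbounded: there is a feasible ray along which z → +∞.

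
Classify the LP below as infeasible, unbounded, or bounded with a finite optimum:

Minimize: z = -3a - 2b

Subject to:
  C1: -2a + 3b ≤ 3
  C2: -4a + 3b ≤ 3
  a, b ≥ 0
Feasible point: (0, 0) satisfies every constraint, so the LP is feasible.
Direction d = (1, 0): for each constraint row a, a·d ≤ 0 —
  (-2)(1) + (3)(0) = -2 ≤ 0
  (-4)(1) + (3)(0) = -4 ≤ 0
and d ≥ 0, so (0, 0) + t·d stays feasible for every t ≥ 0. Along this ray z = -3a - 2b changes by -3 per unit t, so z → −∞.

Unbounded — the objective can decrease without bound over the feasible region.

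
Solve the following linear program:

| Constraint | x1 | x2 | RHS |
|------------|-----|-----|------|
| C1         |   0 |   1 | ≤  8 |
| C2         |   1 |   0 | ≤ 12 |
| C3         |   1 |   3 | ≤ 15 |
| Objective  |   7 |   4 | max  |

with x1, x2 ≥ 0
Each vertex is the intersection of two constraint boundaries that also satisfies all remaining constraints:
  x1 = 0 and x2 = 0 → (0, 0)
  x1 = 12 and x2 = 0 → (12, 0)
  x1 = 12 and x1 + 3x2 = 15 → (12, 1)
  x1 + 3x2 = 15 and x1 = 0 → (0, 5)

Evaluating z = 7x1 + 4x2 at each vertex:
  (0, 0): z = 0
  (12, 0): z = 84
  (12, 1): z = 88
  (0, 5): z = 20

The maximum is at (12, 1) with z = 88.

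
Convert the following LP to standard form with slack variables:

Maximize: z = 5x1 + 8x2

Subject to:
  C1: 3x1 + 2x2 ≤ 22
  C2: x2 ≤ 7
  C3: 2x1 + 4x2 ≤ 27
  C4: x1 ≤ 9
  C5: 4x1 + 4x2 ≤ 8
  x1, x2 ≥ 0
max z = 5x1 + 8x2

s.t.
  3x1 + 2x2 + s1 = 22
  x2 + s2 = 7
  2x1 + 4x2 + s3 = 27
  x1 + s4 = 9
  4x1 + 4x2 + s5 = 8
  x1, x2, s1, s2, s3, s4, s5 ≥ 0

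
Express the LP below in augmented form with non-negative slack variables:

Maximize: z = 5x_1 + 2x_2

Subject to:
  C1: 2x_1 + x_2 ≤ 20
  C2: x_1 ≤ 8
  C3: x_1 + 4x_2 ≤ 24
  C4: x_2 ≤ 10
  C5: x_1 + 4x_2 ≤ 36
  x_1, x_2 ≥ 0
max z = 5x_1 + 2x_2

s.t.
  2x_1 + x_2 + s1 = 20
  x_1 + s2 = 8
  x_1 + 4x_2 + s3 = 24
  x_2 + s4 = 10
  x_1 + 4x_2 + s5 = 36
  x_1, x_2, s1, s2, s3, s4, s5 ≥ 0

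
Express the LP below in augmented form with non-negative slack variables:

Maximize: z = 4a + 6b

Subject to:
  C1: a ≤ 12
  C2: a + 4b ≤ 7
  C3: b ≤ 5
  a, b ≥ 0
max z = 4a + 6b

s.t.
  a + s1 = 12
  a + 4b + s2 = 7
  b + s3 = 5
  a, b, s1, s2, s3 ≥ 0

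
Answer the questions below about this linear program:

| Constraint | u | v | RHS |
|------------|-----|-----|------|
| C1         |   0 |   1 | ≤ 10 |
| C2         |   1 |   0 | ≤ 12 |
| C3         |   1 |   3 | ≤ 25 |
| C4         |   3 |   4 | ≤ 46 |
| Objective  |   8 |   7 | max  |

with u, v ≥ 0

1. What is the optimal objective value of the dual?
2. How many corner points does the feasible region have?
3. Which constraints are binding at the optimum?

1. 113.5 (by strong duality, equal to the primal optimum)
2. 5
3. C2, C4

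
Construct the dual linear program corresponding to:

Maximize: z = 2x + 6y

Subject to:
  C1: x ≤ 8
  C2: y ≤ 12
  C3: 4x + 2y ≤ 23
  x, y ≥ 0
Minimize: z = 8y1 + 12y2 + 23y3

Subject to:
  C1: -y1 - 4y3 ≤ -2
  C2: -y2 - 2y3 ≤ -6
  y1, y2, y3 ≥ 0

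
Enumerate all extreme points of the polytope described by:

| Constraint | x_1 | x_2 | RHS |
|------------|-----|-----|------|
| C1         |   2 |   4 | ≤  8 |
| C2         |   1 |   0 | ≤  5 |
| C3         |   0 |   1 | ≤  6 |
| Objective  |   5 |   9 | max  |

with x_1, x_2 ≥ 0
Each vertex is the intersection of two constraint boundaries that also satisfies all remaining constraints:
  x_1 = 0 and x_2 = 0 → (0, 0)
  2x_1 + 4x_2 = 8 and x_2 = 0 → (4, 0)
  2x_1 + 4x_2 = 8 and x_1 = 0 → (0, 2)

Vertices: (0, 0), (4, 0), (0, 2)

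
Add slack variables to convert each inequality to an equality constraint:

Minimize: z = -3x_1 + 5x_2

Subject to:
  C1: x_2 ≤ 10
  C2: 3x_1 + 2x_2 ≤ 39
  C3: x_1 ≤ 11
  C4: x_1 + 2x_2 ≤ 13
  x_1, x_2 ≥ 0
min z = -3x_1 + 5x_2

s.t.
  x_2 + s1 = 10
  3x_1 + 2x_2 + s2 = 39
  x_1 + s3 = 11
  x_1 + 2x_2 + s4 = 13
  x_1, x_2, s1, s2, s3, s4 ≥ 0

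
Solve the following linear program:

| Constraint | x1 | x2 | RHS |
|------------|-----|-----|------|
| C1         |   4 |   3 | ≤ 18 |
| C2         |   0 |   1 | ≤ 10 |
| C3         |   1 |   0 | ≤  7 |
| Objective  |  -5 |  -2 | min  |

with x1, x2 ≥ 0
x1 = 4.5, x2 = 0, z = -22.5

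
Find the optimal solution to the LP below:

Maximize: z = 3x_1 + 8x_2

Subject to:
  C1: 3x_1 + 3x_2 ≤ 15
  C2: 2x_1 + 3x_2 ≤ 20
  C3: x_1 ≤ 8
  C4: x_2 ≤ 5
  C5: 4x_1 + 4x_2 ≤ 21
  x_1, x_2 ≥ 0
x_1 = 0, x_2 = 5, z = 40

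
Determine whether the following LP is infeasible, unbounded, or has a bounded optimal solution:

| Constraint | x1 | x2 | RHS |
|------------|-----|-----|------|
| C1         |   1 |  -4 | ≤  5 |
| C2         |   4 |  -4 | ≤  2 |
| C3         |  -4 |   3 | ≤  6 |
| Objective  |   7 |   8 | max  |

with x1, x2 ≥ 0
Feasible point: (0, 0) satisfies every constraint, so the LP is feasible.
Direction d = (1, 1): for each constraint row a, a·d ≤ 0 —
  (1)(1) + (-4)(1) = -3 ≤ 0
  (4)(1) + (-4)(1) = 0 ≤ 0
  (-4)(1) + (3)(1) = -1 ≤ 0
and d ≥ 0, so (0, 0) + t·d stays feasible for every t ≥ 0. Along this ray z = 7x1 + 8x2 changes by 15 per unit t, so z → +∞.

Unbounded: there is a feasible ray along which z → +∞.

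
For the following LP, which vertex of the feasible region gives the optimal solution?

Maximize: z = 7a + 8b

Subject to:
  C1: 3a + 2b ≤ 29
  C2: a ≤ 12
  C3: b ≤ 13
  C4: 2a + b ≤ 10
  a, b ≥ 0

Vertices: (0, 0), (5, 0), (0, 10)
Evaluating z = 7a + 8b at each vertex:
  (0, 0): z = 0
  (5, 0): z = 35
  (0, 10): z = 80

The largest value is z = 80, attained at (0, 10).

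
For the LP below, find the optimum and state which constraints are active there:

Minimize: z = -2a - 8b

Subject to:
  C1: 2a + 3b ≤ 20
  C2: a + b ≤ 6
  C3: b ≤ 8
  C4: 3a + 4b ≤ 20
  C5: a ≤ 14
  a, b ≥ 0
Optimal: a = 0, b = 5
Slack at optimum:
  C1: slack = 5
  C2: slack = 1
  C3: slack = 3
  C4: slack = 0 (binding)
  C5: slack = 14
  a ≥ 0: a = 0 (binding)
  b ≥ 0: b = 5
Binding constraints: C4, a ≥ 0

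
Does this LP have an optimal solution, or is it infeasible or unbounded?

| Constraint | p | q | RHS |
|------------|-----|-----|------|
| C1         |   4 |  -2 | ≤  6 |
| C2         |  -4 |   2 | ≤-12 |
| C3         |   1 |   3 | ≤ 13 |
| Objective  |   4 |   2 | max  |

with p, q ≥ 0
C1 requires 4p - 2q ≤ 6, while C2 (-4p + 2q ≤ -12) is equivalent to 4p - 2q ≥ 12. Together they would need 12 ≤ 4p - 2q ≤ 6, which is impossible since 12 > 6. No point satisfies all constraints.

Infeasible: no point satisfies all constraints simultaneously.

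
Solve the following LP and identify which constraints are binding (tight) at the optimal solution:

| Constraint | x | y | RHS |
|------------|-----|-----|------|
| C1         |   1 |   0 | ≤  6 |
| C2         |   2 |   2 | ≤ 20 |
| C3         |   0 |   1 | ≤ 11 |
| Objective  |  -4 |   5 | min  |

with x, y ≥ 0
Optimal: x = 6, y = 0
Slack at optimum:
  C1: slack = 0 (binding)
  C2: slack = 8
  C3: slack = 11
  x ≥ 0: x = 6
  y ≥ 0: y = 0 (binding)
Binding constraints: C1, y ≥ 0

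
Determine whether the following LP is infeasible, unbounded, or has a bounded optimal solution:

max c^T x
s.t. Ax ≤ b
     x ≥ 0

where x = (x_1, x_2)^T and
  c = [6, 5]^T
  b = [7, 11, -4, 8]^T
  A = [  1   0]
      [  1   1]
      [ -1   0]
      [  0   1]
The point (7, 4) satisfies every constraint, so the LP is feasible; the constraints give x_1 ≤ 7 and x_2 ≤ 8, which with x_1, x_2 ≥ 0 keep the feasible region inside a bounded box. A feasible, bounded LP attains a finite optimum at a vertex.

Evaluating z = 6x_1 + 5x_2 at each vertex:
  (4, 0): z = 24
  (7, 0): z = 42
  (7, 4): z = 62
  (4, 7): z = 59

The LP has an optimal solution: (7, 4) with z = 62.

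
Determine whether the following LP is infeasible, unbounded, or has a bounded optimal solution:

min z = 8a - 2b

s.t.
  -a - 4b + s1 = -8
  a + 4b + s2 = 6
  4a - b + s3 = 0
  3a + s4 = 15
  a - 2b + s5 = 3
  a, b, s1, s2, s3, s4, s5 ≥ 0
The row a + 4b + s2 = 6 with s2 ≥ 0 requires a + 4b ≤ 6, while the row -a - 4b + s1 = -8 with s1 ≥ 0 is equivalent to a + 4b ≥ 8. Together they would need 8 ≤ a + 4b ≤ 6, which is impossible since 8 > 6. No point satisfies all constraints.

The feasible region is empty; the LP is infeasible.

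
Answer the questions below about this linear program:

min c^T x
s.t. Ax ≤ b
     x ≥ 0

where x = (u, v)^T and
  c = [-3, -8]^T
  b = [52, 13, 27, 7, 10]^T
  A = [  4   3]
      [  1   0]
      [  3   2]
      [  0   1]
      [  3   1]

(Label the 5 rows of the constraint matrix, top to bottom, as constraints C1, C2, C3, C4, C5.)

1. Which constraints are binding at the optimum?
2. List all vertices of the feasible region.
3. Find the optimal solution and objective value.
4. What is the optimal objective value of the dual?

1. C4, C5
2. (0, 0), (3.333, 0), (1, 7), (0, 7)
3. u = 1, v = 7, z = -59
4. -59 (by strong duality, equal to the primal optimum)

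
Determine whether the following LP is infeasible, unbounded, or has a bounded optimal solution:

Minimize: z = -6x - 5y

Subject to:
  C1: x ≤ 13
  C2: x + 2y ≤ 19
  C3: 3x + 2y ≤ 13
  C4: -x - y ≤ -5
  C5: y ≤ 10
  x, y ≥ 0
The point (0, 6.5) satisfies every constraint, so the LP is feasible; the constraints give x ≤ 13 and y ≤ 10, which with x, y ≥ 0 keep the feasible region inside a bounded box. A feasible, bounded LP attains a finite optimum at a vertex.

Evaluating z = -6x - 5y at each vertex:
  (3, 2): z = -28
  (0, 6.5): z = -32.5
  (0, 5): z = -25

Bounded optimum: z* = -32.5 at (0, 6.5).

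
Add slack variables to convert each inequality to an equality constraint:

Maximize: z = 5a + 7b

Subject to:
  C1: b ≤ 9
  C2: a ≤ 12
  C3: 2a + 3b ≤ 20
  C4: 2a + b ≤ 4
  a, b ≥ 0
max z = 5a + 7b

s.t.
  b + s1 = 9
  a + s2 = 12
  2a + 3b + s3 = 20
  2a + b + s4 = 4
  a, b, s1, s2, s3, s4 ≥ 0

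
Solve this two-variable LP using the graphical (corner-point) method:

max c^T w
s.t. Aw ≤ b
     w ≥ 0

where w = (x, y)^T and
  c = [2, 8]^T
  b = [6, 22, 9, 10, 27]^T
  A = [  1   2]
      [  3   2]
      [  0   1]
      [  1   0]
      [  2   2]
Each vertex is the intersection of two constraint boundaries that also satisfies all remaining constraints:
  x = 0 and y = 0 → (0, 0)
  x + 2y = 6 and y = 0 → (6, 0)
  x + 2y = 6 and x = 0 → (0, 3)

Evaluating z = 2x + 8y at each vertex:
  (0, 0): z = 0
  (6, 0): z = 12
  (0, 3): z = 24

The maximum is at (0, 3) with z = 24.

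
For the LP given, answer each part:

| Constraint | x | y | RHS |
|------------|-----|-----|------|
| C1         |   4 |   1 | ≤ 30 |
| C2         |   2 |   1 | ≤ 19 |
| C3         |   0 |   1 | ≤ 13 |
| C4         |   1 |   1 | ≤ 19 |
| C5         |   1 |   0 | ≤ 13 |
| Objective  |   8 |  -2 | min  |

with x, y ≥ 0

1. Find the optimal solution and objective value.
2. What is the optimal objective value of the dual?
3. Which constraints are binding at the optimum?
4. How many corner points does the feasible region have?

1. x = 0, y = 13, z = -26
2. -26 (by strong duality, equal to the primal optimum)
3. C3, x ≥ 0
4. 5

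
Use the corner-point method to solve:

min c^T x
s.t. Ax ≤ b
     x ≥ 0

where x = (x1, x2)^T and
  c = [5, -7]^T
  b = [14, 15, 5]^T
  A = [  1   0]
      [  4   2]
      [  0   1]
x1 = 0, x2 = 5, z = -35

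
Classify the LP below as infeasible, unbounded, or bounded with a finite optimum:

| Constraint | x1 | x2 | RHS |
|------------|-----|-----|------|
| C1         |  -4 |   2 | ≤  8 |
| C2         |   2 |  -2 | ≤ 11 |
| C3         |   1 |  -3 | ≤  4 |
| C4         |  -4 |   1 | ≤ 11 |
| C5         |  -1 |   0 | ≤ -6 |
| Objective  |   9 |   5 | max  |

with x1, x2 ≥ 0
Feasible point: (6, 1) satisfies every constraint, so the LP is feasible.
Direction d = (1, 1): for each constraint row a, a·d ≤ 0 —
  (-4)(1) + (2)(1) = -2 ≤ 0
  (2)(1) + (-2)(1) = 0 ≤ 0
  (1)(1) + (-3)(1) = -2 ≤ 0
  (-4)(1) + (1)(1) = -3 ≤ 0
  (-1)(1) + (0)(1) = -1 ≤ 0
and d ≥ 0, so (6, 1) + t·d stays feasible for every t ≥ 0. Along this ray z = 9x1 + 5x2 changes by 14 per unit t, so z → +∞.

Unbounded — the objective can increase without bound over the feasible region.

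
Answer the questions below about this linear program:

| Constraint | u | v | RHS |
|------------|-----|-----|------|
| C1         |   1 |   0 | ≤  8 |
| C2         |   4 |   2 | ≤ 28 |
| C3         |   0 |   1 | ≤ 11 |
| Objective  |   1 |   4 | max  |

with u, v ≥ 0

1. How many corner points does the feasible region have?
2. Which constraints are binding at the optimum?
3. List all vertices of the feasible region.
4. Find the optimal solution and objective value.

1. 4
2. C2, C3
3. (0, 0), (7, 0), (1.5, 11), (0, 11)
4. u = 1.5, v = 11, z = 45.5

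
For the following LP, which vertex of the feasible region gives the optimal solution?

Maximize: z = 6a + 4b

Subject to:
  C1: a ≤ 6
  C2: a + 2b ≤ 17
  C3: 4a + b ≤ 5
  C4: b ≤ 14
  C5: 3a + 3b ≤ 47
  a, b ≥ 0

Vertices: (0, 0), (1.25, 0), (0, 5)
Evaluating z = 6a + 4b at each vertex:
  (0, 0): z = 0
  (1.25, 0): z = 7.5
  (0, 5): z = 20

The largest value is z = 20, attained at (0, 5).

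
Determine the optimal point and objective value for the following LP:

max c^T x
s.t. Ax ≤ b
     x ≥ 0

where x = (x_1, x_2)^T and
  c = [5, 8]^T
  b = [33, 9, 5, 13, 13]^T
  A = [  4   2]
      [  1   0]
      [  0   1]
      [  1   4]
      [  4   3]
x_1 = 1, x_2 = 3, z = 29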